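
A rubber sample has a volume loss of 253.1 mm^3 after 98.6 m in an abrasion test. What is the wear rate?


Rate = volume_loss / distance
= 253.1 / 98.6
= 2.567 mm^3/m

2.567 mm^3/m


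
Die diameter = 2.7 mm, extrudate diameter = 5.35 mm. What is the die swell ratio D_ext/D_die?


Die swell ratio = D_extrudate / D_die
= 5.35 / 2.7
= 1.981

Die swell = 1.981


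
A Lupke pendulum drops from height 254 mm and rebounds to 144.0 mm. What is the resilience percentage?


Resilience = h_rebound / h_drop * 100
= 144.0 / 254 * 100
= 56.7%

56.7%


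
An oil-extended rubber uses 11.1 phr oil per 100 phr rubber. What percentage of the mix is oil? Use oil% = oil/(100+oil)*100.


Oil % = oil / (100 + oil) * 100
= 11.1 / (100 + 11.1) * 100
= 11.1 / 111.1 * 100
= 9.99%

9.99%


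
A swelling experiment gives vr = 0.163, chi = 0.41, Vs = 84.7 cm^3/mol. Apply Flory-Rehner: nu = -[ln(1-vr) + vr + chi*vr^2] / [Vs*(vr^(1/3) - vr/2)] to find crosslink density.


ln(1 - vr) = ln(1 - 0.163) = -0.1779
Numerator = -((-0.1779) + 0.163 + 0.41 * 0.163^2) = 0.0040
Denominator = 84.7 * (0.163^(1/3) - 0.163/2) = 39.3648
nu = 0.0040 / 39.3648 = 1.0258e-04 mol/cm^3

1.0258e-04 mol/cm^3


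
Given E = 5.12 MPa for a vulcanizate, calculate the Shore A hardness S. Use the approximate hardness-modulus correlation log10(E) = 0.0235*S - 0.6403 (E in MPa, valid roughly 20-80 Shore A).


log10(E) = 0.0235*S - 0.6403  =>  S = (log10(E) + 0.6403) / 0.0235
log10(5.12) = 0.709270
S = (0.709270 + 0.6403) / 0.0235 = 1.349570 / 0.0235
S = 57.4

Shore A = 57.4


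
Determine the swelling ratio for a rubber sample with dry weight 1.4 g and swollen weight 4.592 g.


Q = W_swollen / W_dry
Q = 4.592 / 1.4
Q = 3.28

Q = 3.28


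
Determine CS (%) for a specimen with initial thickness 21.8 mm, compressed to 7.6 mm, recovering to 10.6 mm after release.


CS = (t0 - recovered) / (t0 - ts) * 100
= (21.8 - 10.6) / (21.8 - 7.6) * 100
= 11.2 / 14.2 * 100
= 78.9%

78.9%


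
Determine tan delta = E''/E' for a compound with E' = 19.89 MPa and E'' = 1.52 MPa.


tan delta = E'' / E'
= 1.52 / 19.89
= 0.0764

tan delta = 0.0764


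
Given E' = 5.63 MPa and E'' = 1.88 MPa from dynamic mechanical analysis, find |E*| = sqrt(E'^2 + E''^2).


|E*| = sqrt(E'^2 + E''^2)
= sqrt(5.63^2 + 1.88^2)
= sqrt(31.6969 + 3.5344)
= 5.936 MPa

5.936 MPa


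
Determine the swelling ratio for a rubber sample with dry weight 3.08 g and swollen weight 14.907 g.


Q = W_swollen / W_dry
Q = 14.907 / 3.08
Q = 4.84

Q = 4.84


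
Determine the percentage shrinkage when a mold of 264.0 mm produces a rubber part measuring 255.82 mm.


Shrinkage = (mold - part) / mold * 100
= (264.0 - 255.82) / 264.0 * 100
= 8.18 / 264.0 * 100
= 3.1%

3.1%


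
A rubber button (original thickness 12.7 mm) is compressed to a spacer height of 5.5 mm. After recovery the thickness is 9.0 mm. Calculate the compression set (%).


CS = (t0 - recovered) / (t0 - ts) * 100
= (12.7 - 9.0) / (12.7 - 5.5) * 100
= 3.7 / 7.2 * 100
= 51.4%

51.4%


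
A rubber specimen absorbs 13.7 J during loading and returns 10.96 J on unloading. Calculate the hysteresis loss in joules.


Hysteresis loss = loading - unloading
= 13.7 - 10.96
= 2.74 J

2.74 J


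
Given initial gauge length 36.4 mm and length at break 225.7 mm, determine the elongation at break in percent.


Elongation = (Lf - L0) / L0 * 100
= (225.7 - 36.4) / 36.4 * 100
= 189.3 / 36.4 * 100
= 520.1%

520.1%


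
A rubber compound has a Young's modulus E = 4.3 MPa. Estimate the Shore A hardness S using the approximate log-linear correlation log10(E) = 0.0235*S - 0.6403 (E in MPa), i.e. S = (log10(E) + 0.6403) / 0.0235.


log10(E) = 0.0235*S - 0.6403  =>  S = (log10(E) + 0.6403) / 0.0235
log10(4.3) = 0.633468
S = (0.633468 + 0.6403) / 0.0235 = 1.273768 / 0.0235
S = 54.2

Shore A = 54.2


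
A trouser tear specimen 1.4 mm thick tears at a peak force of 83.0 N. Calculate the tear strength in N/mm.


Tear strength = force / thickness
= 83.0 / 1.4
= 59.29 N/mm

59.29 N/mm


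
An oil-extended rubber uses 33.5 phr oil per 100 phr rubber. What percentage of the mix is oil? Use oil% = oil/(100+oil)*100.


Oil % = oil / (100 + oil) * 100
= 33.5 / (100 + 33.5) * 100
= 33.5 / 133.5 * 100
= 25.09%

25.09%


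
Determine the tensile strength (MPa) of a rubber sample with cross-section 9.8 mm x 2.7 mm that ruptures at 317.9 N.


Area = width * thickness = 9.8 * 2.7 = 26.46 mm^2
TS = force / area = 317.9 / 26.46 = 12.01 MPa

12.01 MPa


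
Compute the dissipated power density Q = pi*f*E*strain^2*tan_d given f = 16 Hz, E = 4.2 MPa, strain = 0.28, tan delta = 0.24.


Q = pi * f * E * strain^2 * tan_d
= pi * 16 * 4.2 * 0.28^2 * 0.24
= pi * 16 * 4.2 * 0.0784 * 0.24
= 3.9723

Q = 3.9723


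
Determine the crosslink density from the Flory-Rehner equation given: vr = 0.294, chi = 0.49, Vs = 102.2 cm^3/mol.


ln(1 - vr) = ln(1 - 0.294) = -0.3481
Numerator = -((-0.3481) + 0.294 + 0.49 * 0.294^2) = 0.0118
Denominator = 102.2 * (0.294^(1/3) - 0.294/2) = 52.9335
nu = 0.0118 / 52.9335 = 2.2266e-04 mol/cm^3

2.2266e-04 mol/cm^3


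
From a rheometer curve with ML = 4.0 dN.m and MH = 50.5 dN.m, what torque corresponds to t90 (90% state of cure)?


M90 = ML + 0.9 * (MH - ML)
M90 = 4.0 + 0.9 * (50.5 - 4.0)
M90 = 4.0 + 0.9 * 46.5
M90 = 45.85 dN.m

45.85 dN.m


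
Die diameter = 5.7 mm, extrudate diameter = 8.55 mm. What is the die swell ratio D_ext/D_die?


Die swell ratio = D_extrudate / D_die
= 8.55 / 5.7
= 1.5

Die swell = 1.5


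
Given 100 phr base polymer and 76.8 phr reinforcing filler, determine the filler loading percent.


Filler % = filler / (rubber + filler) * 100
= 76.8 / (100 + 76.8) * 100
= 76.8 / 176.8 * 100
= 43.44%

43.44%


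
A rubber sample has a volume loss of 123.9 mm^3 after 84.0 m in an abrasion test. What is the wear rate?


Rate = volume_loss / distance
= 123.9 / 84.0
= 1.475 mm^3/m

1.475 mm^3/m


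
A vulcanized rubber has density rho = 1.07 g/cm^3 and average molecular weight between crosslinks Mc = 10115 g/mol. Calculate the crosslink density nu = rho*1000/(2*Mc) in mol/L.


nu = rho * 1000 / (2 * Mc)
nu = 1.07 * 1000 / (2 * 10115)
nu = 1070.0 / 20230
nu = 0.0529 mol/L

0.0529 mol/L


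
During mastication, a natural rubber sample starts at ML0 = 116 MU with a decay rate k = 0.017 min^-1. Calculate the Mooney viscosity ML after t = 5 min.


ML = ML0 * exp(-k * t)
ML = 116 * exp(-0.017 * 5)
ML = 116 * 0.9185
ML = 106.55 MU

106.55 MU


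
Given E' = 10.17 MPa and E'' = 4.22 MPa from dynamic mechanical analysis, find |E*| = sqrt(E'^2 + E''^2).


|E*| = sqrt(E'^2 + E''^2)
= sqrt(10.17^2 + 4.22^2)
= sqrt(103.4289 + 17.8084)
= 11.011 MPa

11.011 MPa


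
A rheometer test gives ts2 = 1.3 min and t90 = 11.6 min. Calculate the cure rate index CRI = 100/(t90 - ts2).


CRI = 100 / (t90 - ts2)
= 100 / (11.6 - 1.3)
= 100 / 10.3
= 9.71 min^-1

9.71 min^-1


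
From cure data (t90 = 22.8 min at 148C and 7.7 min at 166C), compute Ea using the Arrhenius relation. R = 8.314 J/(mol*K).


T1 = 421.15 K, T2 = 439.15 K
1/T1 - 1/T2 = 9.7325e-05
ln(t1/t2) = ln(22.8/7.7) = 1.0855
Ea = 8.314 * 1.0855 / 9.7325e-05 = 92732.7462 J/mol
Ea = 92.73 kJ/mol

92.73 kJ/mol


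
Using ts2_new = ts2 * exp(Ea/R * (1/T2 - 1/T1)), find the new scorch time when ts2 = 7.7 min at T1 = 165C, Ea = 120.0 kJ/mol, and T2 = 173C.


Convert temperatures: T1 = 165 + 273.15 = 438.15 K, T2 = 173 + 273.15 = 446.15 K
ts2_new = 7.7 * exp(120000 / 8.314 * (1/446.15 - 1/438.15))
1/T2 - 1/T1 = -4.0925e-05
ts2_new = 4.27 min

4.27 min


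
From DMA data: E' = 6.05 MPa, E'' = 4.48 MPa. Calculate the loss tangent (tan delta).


tan delta = E'' / E'
= 4.48 / 6.05
= 0.7405

tan delta = 0.7405


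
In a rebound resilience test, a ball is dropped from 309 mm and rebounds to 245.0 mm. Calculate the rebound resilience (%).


Resilience = h_rebound / h_drop * 100
= 245.0 / 309 * 100
= 79.3%

79.3%


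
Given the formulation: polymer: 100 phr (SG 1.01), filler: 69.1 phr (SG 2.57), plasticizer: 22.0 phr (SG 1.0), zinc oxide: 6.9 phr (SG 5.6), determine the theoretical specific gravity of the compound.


Sum of weights = 198.0
Volume contributions:
  polymer: 100/1.01 = 99.0099
  filler: 69.1/2.57 = 26.8872
  plasticizer: 22.0/1.0 = 22.0000
  zinc oxide: 6.9/5.6 = 1.2321
Sum of volumes = 149.1292
SG = 198.0 / 149.1292 = 1.328

SG = 1.328


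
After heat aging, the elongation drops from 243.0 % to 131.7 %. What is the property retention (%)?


Retention = aged / original * 100
= 131.7 / 243.0 * 100
= 54.2%

54.2%


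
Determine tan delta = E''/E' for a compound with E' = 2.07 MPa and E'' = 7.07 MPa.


tan delta = E'' / E'
= 7.07 / 2.07
= 3.4155

tan delta = 3.4155


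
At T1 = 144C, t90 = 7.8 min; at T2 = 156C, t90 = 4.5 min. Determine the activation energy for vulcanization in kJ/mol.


T1 = 417.15 K, T2 = 429.15 K
1/T1 - 1/T2 = 6.7032e-05
ln(t1/t2) = ln(7.8/4.5) = 0.5500
Ea = 8.314 * 0.5500 / 6.7032e-05 = 68222.7805 J/mol
Ea = 68.22 kJ/mol

68.22 kJ/mol


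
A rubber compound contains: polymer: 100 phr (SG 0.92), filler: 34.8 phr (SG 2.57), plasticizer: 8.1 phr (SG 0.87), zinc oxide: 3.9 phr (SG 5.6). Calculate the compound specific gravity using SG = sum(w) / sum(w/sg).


Sum of weights = 146.8
Volume contributions:
  polymer: 100/0.92 = 108.6957
  filler: 34.8/2.57 = 13.5409
  plasticizer: 8.1/0.87 = 9.3103
  zinc oxide: 3.9/5.6 = 0.6964
Sum of volumes = 132.2433
SG = 146.8 / 132.2433 = 1.11

SG = 1.11


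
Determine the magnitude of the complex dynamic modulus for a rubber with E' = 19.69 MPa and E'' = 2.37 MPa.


|E*| = sqrt(E'^2 + E''^2)
= sqrt(19.69^2 + 2.37^2)
= sqrt(387.6961 + 5.6169)
= 19.832 MPa

19.832 MPa


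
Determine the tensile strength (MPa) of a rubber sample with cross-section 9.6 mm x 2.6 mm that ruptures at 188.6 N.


Area = width * thickness = 9.6 * 2.6 = 24.96 mm^2
TS = force / area = 188.6 / 24.96 = 7.56 MPa

7.56 MPa


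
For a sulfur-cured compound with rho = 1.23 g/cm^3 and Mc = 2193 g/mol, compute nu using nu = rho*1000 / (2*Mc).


nu = rho * 1000 / (2 * Mc)
nu = 1.23 * 1000 / (2 * 2193)
nu = 1230.0 / 4386
nu = 0.2804 mol/L

0.2804 mol/L


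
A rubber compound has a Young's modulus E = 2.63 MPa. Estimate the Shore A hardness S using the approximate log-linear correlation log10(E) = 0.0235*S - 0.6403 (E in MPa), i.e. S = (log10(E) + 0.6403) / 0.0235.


log10(E) = 0.0235*S - 0.6403  =>  S = (log10(E) + 0.6403) / 0.0235
log10(2.63) = 0.419956
S = (0.419956 + 0.6403) / 0.0235 = 1.060256 / 0.0235
S = 45.1

Shore A = 45.1


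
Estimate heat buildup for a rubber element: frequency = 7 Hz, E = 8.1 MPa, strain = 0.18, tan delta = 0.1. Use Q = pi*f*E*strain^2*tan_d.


Q = pi * f * E * strain^2 * tan_d
= pi * 7 * 8.1 * 0.18^2 * 0.1
= pi * 7 * 8.1 * 0.0324 * 0.1
= 0.5771

Q = 0.5771


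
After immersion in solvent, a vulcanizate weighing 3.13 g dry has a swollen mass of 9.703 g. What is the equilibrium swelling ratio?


Q = W_swollen / W_dry
Q = 9.703 / 3.13
Q = 3.1

Q = 3.1


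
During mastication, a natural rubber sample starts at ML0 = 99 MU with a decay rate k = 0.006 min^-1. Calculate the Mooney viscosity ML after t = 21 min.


ML = ML0 * exp(-k * t)
ML = 99 * exp(-0.006 * 21)
ML = 99 * 0.8816
ML = 87.28 MU

87.28 MU


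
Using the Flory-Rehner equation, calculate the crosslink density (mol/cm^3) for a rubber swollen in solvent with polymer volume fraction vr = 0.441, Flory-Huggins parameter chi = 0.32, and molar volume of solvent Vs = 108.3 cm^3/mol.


ln(1 - vr) = ln(1 - 0.441) = -0.5816
Numerator = -((-0.5816) + 0.441 + 0.32 * 0.441^2) = 0.0784
Denominator = 108.3 * (0.441^(1/3) - 0.441/2) = 58.5542
nu = 0.0784 / 58.5542 = 0.0013 mol/cm^3

0.0013 mol/cm^3


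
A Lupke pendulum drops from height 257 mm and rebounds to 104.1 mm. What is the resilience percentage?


Resilience = h_rebound / h_drop * 100
= 104.1 / 257 * 100
= 40.5%

40.5%


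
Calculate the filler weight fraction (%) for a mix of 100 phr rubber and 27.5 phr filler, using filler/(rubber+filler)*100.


Filler % = filler / (rubber + filler) * 100
= 27.5 / (100 + 27.5) * 100
= 27.5 / 127.5 * 100
= 21.57%

21.57%


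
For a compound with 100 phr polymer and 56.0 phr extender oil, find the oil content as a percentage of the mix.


Oil % = oil / (100 + oil) * 100
= 56.0 / (100 + 56.0) * 100
= 56.0 / 156.0 * 100
= 35.9%

35.9%


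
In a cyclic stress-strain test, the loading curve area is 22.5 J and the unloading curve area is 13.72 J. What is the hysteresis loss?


Hysteresis loss = loading - unloading
= 22.5 - 13.72
= 8.78 J

8.78 J


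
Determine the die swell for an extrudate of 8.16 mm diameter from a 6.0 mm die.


Die swell ratio = D_extrudate / D_die
= 8.16 / 6.0
= 1.36

Die swell = 1.36


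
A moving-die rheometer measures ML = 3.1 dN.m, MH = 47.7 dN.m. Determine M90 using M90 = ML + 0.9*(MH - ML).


M90 = ML + 0.9 * (MH - ML)
M90 = 3.1 + 0.9 * (47.7 - 3.1)
M90 = 3.1 + 0.9 * 44.6
M90 = 43.24 dN.m

43.24 dN.m


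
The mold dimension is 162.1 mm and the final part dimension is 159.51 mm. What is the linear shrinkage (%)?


Shrinkage = (mold - part) / mold * 100
= (162.1 - 159.51) / 162.1 * 100
= 2.59 / 162.1 * 100
= 1.6%

1.6%


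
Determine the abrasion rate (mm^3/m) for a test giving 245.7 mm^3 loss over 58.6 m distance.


Rate = volume_loss / distance
= 245.7 / 58.6
= 4.193 mm^3/m

4.193 mm^3/m


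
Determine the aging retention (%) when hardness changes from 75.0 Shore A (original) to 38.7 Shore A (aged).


Retention = aged / original * 100
= 38.7 / 75.0 * 100
= 51.6%

51.6%


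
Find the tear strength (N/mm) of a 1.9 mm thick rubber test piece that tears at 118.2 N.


Tear strength = force / thickness
= 118.2 / 1.9
= 62.21 N/mm

62.21 N/mm


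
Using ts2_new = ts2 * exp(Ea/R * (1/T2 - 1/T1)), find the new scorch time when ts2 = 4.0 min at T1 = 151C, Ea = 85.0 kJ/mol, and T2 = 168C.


Convert temperatures: T1 = 151 + 273.15 = 424.15 K, T2 = 168 + 273.15 = 441.15 K
ts2_new = 4.0 * exp(85000 / 8.314 * (1/441.15 - 1/424.15))
1/T2 - 1/T1 = -9.0854e-05
ts2_new = 1.58 min

1.58 min


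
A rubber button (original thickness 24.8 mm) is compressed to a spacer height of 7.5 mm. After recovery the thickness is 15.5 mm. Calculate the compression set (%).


CS = (t0 - recovered) / (t0 - ts) * 100
= (24.8 - 15.5) / (24.8 - 7.5) * 100
= 9.3 / 17.3 * 100
= 53.8%

53.8%


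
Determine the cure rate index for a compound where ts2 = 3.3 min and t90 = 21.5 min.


CRI = 100 / (t90 - ts2)
= 100 / (21.5 - 3.3)
= 100 / 18.2
= 5.49 min^-1

5.49 min^-1


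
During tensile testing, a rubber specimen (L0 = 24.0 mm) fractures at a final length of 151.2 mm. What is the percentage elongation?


Elongation = (Lf - L0) / L0 * 100
= (151.2 - 24.0) / 24.0 * 100
= 127.2 / 24.0 * 100
= 530.0%

530.0%


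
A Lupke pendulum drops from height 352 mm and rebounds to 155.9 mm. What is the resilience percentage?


Resilience = h_rebound / h_drop * 100
= 155.9 / 352 * 100
= 44.3%

44.3%


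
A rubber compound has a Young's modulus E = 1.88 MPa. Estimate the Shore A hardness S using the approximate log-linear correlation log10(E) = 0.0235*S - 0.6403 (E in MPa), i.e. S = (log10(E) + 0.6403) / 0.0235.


log10(E) = 0.0235*S - 0.6403  =>  S = (log10(E) + 0.6403) / 0.0235
log10(1.88) = 0.274158
S = (0.274158 + 0.6403) / 0.0235 = 0.914458 / 0.0235
S = 38.9

Shore A = 38.9


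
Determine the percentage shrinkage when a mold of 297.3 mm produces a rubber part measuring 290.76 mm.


Shrinkage = (mold - part) / mold * 100
= (297.3 - 290.76) / 297.3 * 100
= 6.54 / 297.3 * 100
= 2.2%

2.2%


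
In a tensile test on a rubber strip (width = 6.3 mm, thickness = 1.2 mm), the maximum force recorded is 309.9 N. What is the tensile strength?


Area = width * thickness = 6.3 * 1.2 = 7.56 mm^2
TS = force / area = 309.9 / 7.56 = 40.99 MPa

40.99 MPa


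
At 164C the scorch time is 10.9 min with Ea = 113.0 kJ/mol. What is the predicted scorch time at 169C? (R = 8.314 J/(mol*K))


Convert temperatures: T1 = 164 + 273.15 = 437.15 K, T2 = 169 + 273.15 = 442.15 K
ts2_new = 10.9 * exp(113000 / 8.314 * (1/442.15 - 1/437.15))
1/T2 - 1/T1 = -2.5868e-05
ts2_new = 7.67 min

7.67 min


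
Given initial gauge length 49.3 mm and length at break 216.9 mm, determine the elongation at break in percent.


Elongation = (Lf - L0) / L0 * 100
= (216.9 - 49.3) / 49.3 * 100
= 167.6 / 49.3 * 100
= 340.0%

340.0%


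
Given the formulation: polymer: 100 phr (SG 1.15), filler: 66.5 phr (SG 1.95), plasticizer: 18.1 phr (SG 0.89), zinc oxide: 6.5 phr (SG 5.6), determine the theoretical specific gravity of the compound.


Sum of weights = 191.1
Volume contributions:
  polymer: 100/1.15 = 86.9565
  filler: 66.5/1.95 = 34.1026
  plasticizer: 18.1/0.89 = 20.3371
  zinc oxide: 6.5/5.6 = 1.1607
Sum of volumes = 142.5569
SG = 191.1 / 142.5569 = 1.341

SG = 1.341


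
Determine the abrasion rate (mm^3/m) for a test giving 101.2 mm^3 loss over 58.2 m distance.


Rate = volume_loss / distance
= 101.2 / 58.2
= 1.739 mm^3/m

1.739 mm^3/m


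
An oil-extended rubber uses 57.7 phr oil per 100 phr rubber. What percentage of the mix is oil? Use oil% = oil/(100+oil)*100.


Oil % = oil / (100 + oil) * 100
= 57.7 / (100 + 57.7) * 100
= 57.7 / 157.7 * 100
= 36.59%

36.59%


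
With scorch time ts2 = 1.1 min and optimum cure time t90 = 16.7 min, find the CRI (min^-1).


CRI = 100 / (t90 - ts2)
= 100 / (16.7 - 1.1)
= 100 / 15.6
= 6.41 min^-1

6.41 min^-1


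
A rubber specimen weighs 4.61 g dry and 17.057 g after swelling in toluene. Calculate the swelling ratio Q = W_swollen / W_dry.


Q = W_swollen / W_dry
Q = 17.057 / 4.61
Q = 3.7

Q = 3.7


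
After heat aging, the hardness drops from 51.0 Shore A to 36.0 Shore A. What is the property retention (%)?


Retention = aged / original * 100
= 36.0 / 51.0 * 100
= 70.6%

70.6%


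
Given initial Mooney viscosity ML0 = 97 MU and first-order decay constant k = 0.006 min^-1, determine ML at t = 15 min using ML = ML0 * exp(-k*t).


ML = ML0 * exp(-k * t)
ML = 97 * exp(-0.006 * 15)
ML = 97 * 0.9139
ML = 88.65 MU

88.65 MU


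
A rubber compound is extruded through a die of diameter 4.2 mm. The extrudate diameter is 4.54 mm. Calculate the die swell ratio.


Die swell ratio = D_extrudate / D_die
= 4.54 / 4.2
= 1.081

Die swell = 1.081


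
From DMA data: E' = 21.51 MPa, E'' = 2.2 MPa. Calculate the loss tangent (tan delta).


tan delta = E'' / E'
= 2.2 / 21.51
= 0.1023

tan delta = 0.1023


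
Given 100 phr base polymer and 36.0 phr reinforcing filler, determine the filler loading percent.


Filler % = filler / (rubber + filler) * 100
= 36.0 / (100 + 36.0) * 100
= 36.0 / 136.0 * 100
= 26.47%

26.47%


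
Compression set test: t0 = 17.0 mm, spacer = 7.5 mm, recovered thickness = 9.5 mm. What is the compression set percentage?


CS = (t0 - recovered) / (t0 - ts) * 100
= (17.0 - 9.5) / (17.0 - 7.5) * 100
= 7.5 / 9.5 * 100
= 78.9%

78.9%


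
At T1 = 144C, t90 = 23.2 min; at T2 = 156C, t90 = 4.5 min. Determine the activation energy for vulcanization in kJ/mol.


T1 = 417.15 K, T2 = 429.15 K
1/T1 - 1/T2 = 6.7032e-05
ln(t1/t2) = ln(23.2/4.5) = 1.6401
Ea = 8.314 * 1.6401 / 6.7032e-05 = 203420.0779 J/mol
Ea = 203.42 kJ/mol

203.42 kJ/mol


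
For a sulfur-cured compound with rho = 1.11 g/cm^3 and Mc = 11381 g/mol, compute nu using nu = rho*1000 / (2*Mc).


nu = rho * 1000 / (2 * Mc)
nu = 1.11 * 1000 / (2 * 11381)
nu = 1110.0 / 22762
nu = 0.0488 mol/L

0.0488 mol/L


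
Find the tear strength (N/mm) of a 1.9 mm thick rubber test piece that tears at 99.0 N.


Tear strength = force / thickness
= 99.0 / 1.9
= 52.11 N/mm

52.11 N/mm


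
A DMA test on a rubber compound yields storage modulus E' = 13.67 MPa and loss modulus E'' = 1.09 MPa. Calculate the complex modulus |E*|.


|E*| = sqrt(E'^2 + E''^2)
= sqrt(13.67^2 + 1.09^2)
= sqrt(186.8689 + 1.1881)
= 13.713 MPa

13.713 MPa


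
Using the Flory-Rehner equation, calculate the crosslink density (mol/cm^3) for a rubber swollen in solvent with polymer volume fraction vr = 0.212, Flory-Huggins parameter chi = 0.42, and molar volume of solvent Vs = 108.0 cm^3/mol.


ln(1 - vr) = ln(1 - 0.212) = -0.2383
Numerator = -((-0.2383) + 0.212 + 0.42 * 0.212^2) = 0.0074
Denominator = 108.0 * (0.212^(1/3) - 0.212/2) = 52.9495
nu = 0.0074 / 52.9495 = 1.3939e-04 mol/cm^3

1.3939e-04 mol/cm^3


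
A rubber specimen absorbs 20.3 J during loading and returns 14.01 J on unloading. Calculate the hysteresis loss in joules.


Hysteresis loss = loading - unloading
= 20.3 - 14.01
= 6.29 J

6.29 J


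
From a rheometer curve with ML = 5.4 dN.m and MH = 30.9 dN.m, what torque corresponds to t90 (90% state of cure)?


M90 = ML + 0.9 * (MH - ML)
M90 = 5.4 + 0.9 * (30.9 - 5.4)
M90 = 5.4 + 0.9 * 25.5
M90 = 28.35 dN.m

28.35 dN.m


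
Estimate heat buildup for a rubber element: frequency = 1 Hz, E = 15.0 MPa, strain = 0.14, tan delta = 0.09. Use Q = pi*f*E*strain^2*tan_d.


Q = pi * f * E * strain^2 * tan_d
= pi * 1 * 15.0 * 0.14^2 * 0.09
= pi * 1 * 15.0 * 0.0196 * 0.09
= 0.0831

Q = 0.0831


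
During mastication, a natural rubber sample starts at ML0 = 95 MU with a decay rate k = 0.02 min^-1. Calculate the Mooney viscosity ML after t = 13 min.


ML = ML0 * exp(-k * t)
ML = 95 * exp(-0.02 * 13)
ML = 95 * 0.7711
ML = 73.25 MU

73.25 MU


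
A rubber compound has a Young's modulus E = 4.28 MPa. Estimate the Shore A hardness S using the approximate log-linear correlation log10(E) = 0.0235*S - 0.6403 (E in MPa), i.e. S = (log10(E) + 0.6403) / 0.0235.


log10(E) = 0.0235*S - 0.6403  =>  S = (log10(E) + 0.6403) / 0.0235
log10(4.28) = 0.631444
S = (0.631444 + 0.6403) / 0.0235 = 1.271744 / 0.0235
S = 54.1

Shore A = 54.1


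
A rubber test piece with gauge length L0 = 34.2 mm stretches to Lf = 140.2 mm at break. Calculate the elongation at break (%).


Elongation = (Lf - L0) / L0 * 100
= (140.2 - 34.2) / 34.2 * 100
= 106.0 / 34.2 * 100
= 309.9%

309.9%


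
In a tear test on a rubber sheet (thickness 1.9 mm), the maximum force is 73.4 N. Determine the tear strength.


Tear strength = force / thickness
= 73.4 / 1.9
= 38.63 N/mm

38.63 N/mm


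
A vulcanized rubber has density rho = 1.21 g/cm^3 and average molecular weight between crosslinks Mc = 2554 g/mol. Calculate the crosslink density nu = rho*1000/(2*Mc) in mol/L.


nu = rho * 1000 / (2 * Mc)
nu = 1.21 * 1000 / (2 * 2554)
nu = 1210.0 / 5108
nu = 0.2369 mol/L

0.2369 mol/L


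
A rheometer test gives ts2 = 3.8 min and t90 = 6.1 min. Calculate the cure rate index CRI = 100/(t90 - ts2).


CRI = 100 / (t90 - ts2)
= 100 / (6.1 - 3.8)
= 100 / 2.3
= 43.48 min^-1

43.48 min^-1


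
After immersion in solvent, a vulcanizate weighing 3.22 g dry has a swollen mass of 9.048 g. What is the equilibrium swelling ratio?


Q = W_swollen / W_dry
Q = 9.048 / 3.22
Q = 2.81

Q = 2.81


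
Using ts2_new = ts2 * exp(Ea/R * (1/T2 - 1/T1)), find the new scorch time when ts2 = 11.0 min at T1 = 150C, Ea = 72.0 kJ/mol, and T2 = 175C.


Convert temperatures: T1 = 150 + 273.15 = 423.15 K, T2 = 175 + 273.15 = 448.15 K
ts2_new = 11.0 * exp(72000 / 8.314 * (1/448.15 - 1/423.15))
1/T2 - 1/T1 = -1.3183e-04
ts2_new = 3.51 min

3.51 min


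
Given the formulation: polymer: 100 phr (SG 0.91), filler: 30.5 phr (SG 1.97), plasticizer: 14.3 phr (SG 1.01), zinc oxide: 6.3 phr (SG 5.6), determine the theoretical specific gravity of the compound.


Sum of weights = 151.1
Volume contributions:
  polymer: 100/0.91 = 109.8901
  filler: 30.5/1.97 = 15.4822
  plasticizer: 14.3/1.01 = 14.1584
  zinc oxide: 6.3/5.6 = 1.1250
Sum of volumes = 140.6558
SG = 151.1 / 140.6558 = 1.074

SG = 1.074


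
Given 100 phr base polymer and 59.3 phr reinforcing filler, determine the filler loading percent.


Filler % = filler / (rubber + filler) * 100
= 59.3 / (100 + 59.3) * 100
= 59.3 / 159.3 * 100
= 37.23%

37.23%


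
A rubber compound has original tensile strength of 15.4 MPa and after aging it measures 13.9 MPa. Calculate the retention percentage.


Retention = aged / original * 100
= 13.9 / 15.4 * 100
= 90.3%

90.3%


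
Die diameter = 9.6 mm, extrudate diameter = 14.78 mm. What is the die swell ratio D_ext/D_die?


Die swell ratio = D_extrudate / D_die
= 14.78 / 9.6
= 1.54

Die swell = 1.54


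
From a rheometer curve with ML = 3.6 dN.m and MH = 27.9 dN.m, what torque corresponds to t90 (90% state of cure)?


M90 = ML + 0.9 * (MH - ML)
M90 = 3.6 + 0.9 * (27.9 - 3.6)
M90 = 3.6 + 0.9 * 24.3
M90 = 25.47 dN.m

25.47 dN.m


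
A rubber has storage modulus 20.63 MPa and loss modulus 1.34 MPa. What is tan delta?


tan delta = E'' / E'
= 1.34 / 20.63
= 0.065

tan delta = 0.065


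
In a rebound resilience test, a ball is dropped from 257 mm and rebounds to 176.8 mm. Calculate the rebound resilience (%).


Resilience = h_rebound / h_drop * 100
= 176.8 / 257 * 100
= 68.8%

68.8%


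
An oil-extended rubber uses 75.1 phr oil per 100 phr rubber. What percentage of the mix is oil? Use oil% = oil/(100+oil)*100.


Oil % = oil / (100 + oil) * 100
= 75.1 / (100 + 75.1) * 100
= 75.1 / 175.1 * 100
= 42.89%

42.89%


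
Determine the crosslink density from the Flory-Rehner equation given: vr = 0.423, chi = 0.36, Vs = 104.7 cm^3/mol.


ln(1 - vr) = ln(1 - 0.423) = -0.5499
Numerator = -((-0.5499) + 0.423 + 0.36 * 0.423^2) = 0.0625
Denominator = 104.7 * (0.423^(1/3) - 0.423/2) = 56.4507
nu = 0.0625 / 56.4507 = 0.0011 mol/cm^3

0.0011 mol/cm^3


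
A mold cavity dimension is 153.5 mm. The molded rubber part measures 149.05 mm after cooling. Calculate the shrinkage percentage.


Shrinkage = (mold - part) / mold * 100
= (153.5 - 149.05) / 153.5 * 100
= 4.45 / 153.5 * 100
= 2.9%

2.9%


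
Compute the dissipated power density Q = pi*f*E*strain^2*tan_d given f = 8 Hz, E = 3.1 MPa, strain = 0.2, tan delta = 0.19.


Q = pi * f * E * strain^2 * tan_d
= pi * 8 * 3.1 * 0.2^2 * 0.19
= pi * 8 * 3.1 * 0.0400 * 0.19
= 0.5921

Q = 0.5921


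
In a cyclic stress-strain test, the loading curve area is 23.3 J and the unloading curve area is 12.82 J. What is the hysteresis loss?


Hysteresis loss = loading - unloading
= 23.3 - 12.82
= 10.48 J

10.48 J


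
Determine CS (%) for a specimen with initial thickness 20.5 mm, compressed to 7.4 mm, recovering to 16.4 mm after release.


CS = (t0 - recovered) / (t0 - ts) * 100
= (20.5 - 16.4) / (20.5 - 7.4) * 100
= 4.1 / 13.1 * 100
= 31.3%

31.3%


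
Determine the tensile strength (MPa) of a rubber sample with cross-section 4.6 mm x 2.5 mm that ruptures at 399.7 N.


Area = width * thickness = 4.6 * 2.5 = 11.5 mm^2
TS = force / area = 399.7 / 11.5 = 34.76 MPa

34.76 MPa


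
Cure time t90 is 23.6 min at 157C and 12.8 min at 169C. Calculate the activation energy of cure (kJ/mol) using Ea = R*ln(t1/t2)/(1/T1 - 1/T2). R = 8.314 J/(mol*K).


T1 = 430.15 K, T2 = 442.15 K
1/T1 - 1/T2 = 6.3095e-05
ln(t1/t2) = ln(23.6/12.8) = 0.6118
Ea = 8.314 * 0.6118 / 6.3095e-05 = 80617.4204 J/mol
Ea = 80.62 kJ/mol

80.62 kJ/mol


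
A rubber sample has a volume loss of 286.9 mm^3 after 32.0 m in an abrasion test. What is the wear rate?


Rate = volume_loss / distance
= 286.9 / 32.0
= 8.966 mm^3/m

8.966 mm^3/m


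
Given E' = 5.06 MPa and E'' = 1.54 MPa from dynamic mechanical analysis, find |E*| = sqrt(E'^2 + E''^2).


|E*| = sqrt(E'^2 + E''^2)
= sqrt(5.06^2 + 1.54^2)
= sqrt(25.6036 + 2.3716)
= 5.289 MPa

5.289 MPa


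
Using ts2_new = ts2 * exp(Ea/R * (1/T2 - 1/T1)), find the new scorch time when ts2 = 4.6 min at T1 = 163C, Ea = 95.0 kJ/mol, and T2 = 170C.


Convert temperatures: T1 = 163 + 273.15 = 436.15 K, T2 = 170 + 273.15 = 443.15 K
ts2_new = 4.6 * exp(95000 / 8.314 * (1/443.15 - 1/436.15))
1/T2 - 1/T1 = -3.6217e-05
ts2_new = 3.04 min

3.04 min


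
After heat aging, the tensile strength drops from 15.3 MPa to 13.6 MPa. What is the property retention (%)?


Retention = aged / original * 100
= 13.6 / 15.3 * 100
= 88.9%

88.9%


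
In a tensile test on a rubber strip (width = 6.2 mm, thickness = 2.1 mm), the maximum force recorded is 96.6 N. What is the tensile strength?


Area = width * thickness = 6.2 * 2.1 = 13.02 mm^2
TS = force / area = 96.6 / 13.02 = 7.42 MPa

7.42 MPa


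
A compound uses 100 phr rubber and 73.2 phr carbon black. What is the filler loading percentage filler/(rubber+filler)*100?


Filler % = filler / (rubber + filler) * 100
= 73.2 / (100 + 73.2) * 100
= 73.2 / 173.2 * 100
= 42.26%

42.26%


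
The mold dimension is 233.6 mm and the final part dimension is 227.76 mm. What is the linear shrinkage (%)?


Shrinkage = (mold - part) / mold * 100
= (233.6 - 227.76) / 233.6 * 100
= 5.84 / 233.6 * 100
= 2.5%

2.5%


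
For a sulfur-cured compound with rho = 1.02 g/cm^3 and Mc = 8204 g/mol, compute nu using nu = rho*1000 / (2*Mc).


nu = rho * 1000 / (2 * Mc)
nu = 1.02 * 1000 / (2 * 8204)
nu = 1020.0 / 16408
nu = 0.0622 mol/L

0.0622 mol/L


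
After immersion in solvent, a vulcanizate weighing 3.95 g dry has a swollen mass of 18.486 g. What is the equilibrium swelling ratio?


Q = W_swollen / W_dry
Q = 18.486 / 3.95
Q = 4.68

Q = 4.68


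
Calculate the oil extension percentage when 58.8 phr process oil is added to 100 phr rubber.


Oil % = oil / (100 + oil) * 100
= 58.8 / (100 + 58.8) * 100
= 58.8 / 158.8 * 100
= 37.03%

37.03%


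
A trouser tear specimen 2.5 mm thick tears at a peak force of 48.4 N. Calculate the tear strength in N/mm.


Tear strength = force / thickness
= 48.4 / 2.5
= 19.36 N/mm

19.36 N/mm


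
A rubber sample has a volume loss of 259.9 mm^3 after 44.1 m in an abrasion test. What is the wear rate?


Rate = volume_loss / distance
= 259.9 / 44.1
= 5.893 mm^3/m

5.893 mm^3/m


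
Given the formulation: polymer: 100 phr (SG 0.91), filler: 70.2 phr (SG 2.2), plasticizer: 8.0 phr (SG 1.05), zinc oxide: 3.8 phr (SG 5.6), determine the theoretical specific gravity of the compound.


Sum of weights = 182.0
Volume contributions:
  polymer: 100/0.91 = 109.8901
  filler: 70.2/2.2 = 31.9091
  plasticizer: 8.0/1.05 = 7.6190
  zinc oxide: 3.8/5.6 = 0.6786
Sum of volumes = 150.0968
SG = 182.0 / 150.0968 = 1.213

SG = 1.213


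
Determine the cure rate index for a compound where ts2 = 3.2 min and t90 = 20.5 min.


CRI = 100 / (t90 - ts2)
= 100 / (20.5 - 3.2)
= 100 / 17.3
= 5.78 min^-1

5.78 min^-1


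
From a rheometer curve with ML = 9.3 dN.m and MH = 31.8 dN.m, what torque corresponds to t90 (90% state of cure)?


M90 = ML + 0.9 * (MH - ML)
M90 = 9.3 + 0.9 * (31.8 - 9.3)
M90 = 9.3 + 0.9 * 22.5
M90 = 29.55 dN.m

29.55 dN.m


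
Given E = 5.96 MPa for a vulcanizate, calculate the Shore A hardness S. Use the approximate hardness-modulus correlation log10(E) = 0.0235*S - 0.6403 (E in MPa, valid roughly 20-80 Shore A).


log10(E) = 0.0235*S - 0.6403  =>  S = (log10(E) + 0.6403) / 0.0235
log10(5.96) = 0.775246
S = (0.775246 + 0.6403) / 0.0235 = 1.415546 / 0.0235
S = 60.2

Shore A = 60.2


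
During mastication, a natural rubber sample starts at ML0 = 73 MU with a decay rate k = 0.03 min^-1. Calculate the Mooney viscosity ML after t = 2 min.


ML = ML0 * exp(-k * t)
ML = 73 * exp(-0.03 * 2)
ML = 73 * 0.9418
ML = 68.75 MU

68.75 MU


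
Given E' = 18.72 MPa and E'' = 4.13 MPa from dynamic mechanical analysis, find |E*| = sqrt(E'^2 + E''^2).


|E*| = sqrt(E'^2 + E''^2)
= sqrt(18.72^2 + 4.13^2)
= sqrt(350.4384 + 17.0569)
= 19.17 MPa

19.17 MPa


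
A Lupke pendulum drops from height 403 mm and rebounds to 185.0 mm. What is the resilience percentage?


Resilience = h_rebound / h_drop * 100
= 185.0 / 403 * 100
= 45.9%

45.9%


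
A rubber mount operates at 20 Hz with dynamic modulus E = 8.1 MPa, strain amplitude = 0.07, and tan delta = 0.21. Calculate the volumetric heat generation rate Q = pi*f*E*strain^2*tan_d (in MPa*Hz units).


Q = pi * f * E * strain^2 * tan_d
= pi * 20 * 8.1 * 0.07^2 * 0.21
= pi * 20 * 8.1 * 0.0049 * 0.21
= 0.5237

Q = 0.5237


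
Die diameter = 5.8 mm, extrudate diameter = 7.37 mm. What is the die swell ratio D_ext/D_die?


Die swell ratio = D_extrudate / D_die
= 7.37 / 5.8
= 1.271

Die swell = 1.271


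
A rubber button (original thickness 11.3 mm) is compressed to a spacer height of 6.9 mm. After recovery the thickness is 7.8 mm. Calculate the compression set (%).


CS = (t0 - recovered) / (t0 - ts) * 100
= (11.3 - 7.8) / (11.3 - 6.9) * 100
= 3.5 / 4.4 * 100
= 79.5%

79.5%


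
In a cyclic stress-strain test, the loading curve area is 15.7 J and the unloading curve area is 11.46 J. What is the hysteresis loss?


Hysteresis loss = loading - unloading
= 15.7 - 11.46
= 4.24 J

4.24 J


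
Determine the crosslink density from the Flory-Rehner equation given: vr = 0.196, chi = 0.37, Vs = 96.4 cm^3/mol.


ln(1 - vr) = ln(1 - 0.196) = -0.2182
Numerator = -((-0.2182) + 0.196 + 0.37 * 0.196^2) = 0.0079
Denominator = 96.4 * (0.196^(1/3) - 0.196/2) = 46.5495
nu = 0.0079 / 46.5495 = 1.7062e-04 mol/cm^3

1.7062e-04 mol/cm^3


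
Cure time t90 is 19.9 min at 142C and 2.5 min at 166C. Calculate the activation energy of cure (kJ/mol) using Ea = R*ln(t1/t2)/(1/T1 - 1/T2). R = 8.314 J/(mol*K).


T1 = 415.15 K, T2 = 439.15 K
1/T1 - 1/T2 = 1.3164e-04
ln(t1/t2) = ln(19.9/2.5) = 2.0744
Ea = 8.314 * 2.0744 / 1.3164e-04 = 131013.2689 J/mol
Ea = 131.01 kJ/mol

131.01 kJ/mol


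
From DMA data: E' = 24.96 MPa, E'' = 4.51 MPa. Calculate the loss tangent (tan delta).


tan delta = E'' / E'
= 4.51 / 24.96
= 0.1807

tan delta = 0.1807


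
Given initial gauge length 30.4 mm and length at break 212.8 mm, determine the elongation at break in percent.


Elongation = (Lf - L0) / L0 * 100
= (212.8 - 30.4) / 30.4 * 100
= 182.4 / 30.4 * 100
= 600.0%

600.0%


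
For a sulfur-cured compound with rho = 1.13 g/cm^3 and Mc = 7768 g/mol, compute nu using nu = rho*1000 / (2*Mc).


nu = rho * 1000 / (2 * Mc)
nu = 1.13 * 1000 / (2 * 7768)
nu = 1130.0 / 15536
nu = 0.0727 mol/L

0.0727 mol/L


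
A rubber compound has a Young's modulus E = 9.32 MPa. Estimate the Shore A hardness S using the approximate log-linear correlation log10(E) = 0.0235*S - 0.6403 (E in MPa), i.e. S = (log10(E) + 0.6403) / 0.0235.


log10(E) = 0.0235*S - 0.6403  =>  S = (log10(E) + 0.6403) / 0.0235
log10(9.32) = 0.969416
S = (0.969416 + 0.6403) / 0.0235 = 1.609716 / 0.0235
S = 68.5

Shore A = 68.5


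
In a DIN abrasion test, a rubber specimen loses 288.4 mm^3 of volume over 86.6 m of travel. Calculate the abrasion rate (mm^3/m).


Rate = volume_loss / distance
= 288.4 / 86.6
= 3.33 mm^3/m

3.33 mm^3/m


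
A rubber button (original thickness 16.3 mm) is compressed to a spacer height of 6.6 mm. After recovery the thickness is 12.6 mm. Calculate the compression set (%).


CS = (t0 - recovered) / (t0 - ts) * 100
= (16.3 - 12.6) / (16.3 - 6.6) * 100
= 3.7 / 9.7 * 100
= 38.1%

38.1%


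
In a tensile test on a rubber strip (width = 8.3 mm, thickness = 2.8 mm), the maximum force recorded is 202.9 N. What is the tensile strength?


Area = width * thickness = 8.3 * 2.8 = 23.24 mm^2
TS = force / area = 202.9 / 23.24 = 8.73 MPa

8.73 MPa


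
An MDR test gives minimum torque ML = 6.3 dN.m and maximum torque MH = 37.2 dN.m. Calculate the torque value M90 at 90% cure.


M90 = ML + 0.9 * (MH - ML)
M90 = 6.3 + 0.9 * (37.2 - 6.3)
M90 = 6.3 + 0.9 * 30.9
M90 = 34.11 dN.m

34.11 dN.m


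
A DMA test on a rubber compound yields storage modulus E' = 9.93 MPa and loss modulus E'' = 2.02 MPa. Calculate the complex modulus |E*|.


|E*| = sqrt(E'^2 + E''^2)
= sqrt(9.93^2 + 2.02^2)
= sqrt(98.6049 + 4.0804)
= 10.133 MPa

10.133 MPa


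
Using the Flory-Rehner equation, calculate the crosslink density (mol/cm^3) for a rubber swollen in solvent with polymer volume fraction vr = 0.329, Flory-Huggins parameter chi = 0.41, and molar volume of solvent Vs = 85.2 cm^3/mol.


ln(1 - vr) = ln(1 - 0.329) = -0.3990
Numerator = -((-0.3990) + 0.329 + 0.41 * 0.329^2) = 0.0256
Denominator = 85.2 * (0.329^(1/3) - 0.329/2) = 44.8019
nu = 0.0256 / 44.8019 = 5.7157e-04 mol/cm^3

5.7157e-04 mol/cm^3


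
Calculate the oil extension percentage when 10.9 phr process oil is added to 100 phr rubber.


Oil % = oil / (100 + oil) * 100
= 10.9 / (100 + 10.9) * 100
= 10.9 / 110.9 * 100
= 9.83%

9.83%


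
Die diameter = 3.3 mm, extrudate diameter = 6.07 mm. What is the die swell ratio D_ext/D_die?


Die swell ratio = D_extrudate / D_die
= 6.07 / 3.3
= 1.839

Die swell = 1.839


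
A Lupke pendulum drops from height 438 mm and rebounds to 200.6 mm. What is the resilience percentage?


Resilience = h_rebound / h_drop * 100
= 200.6 / 438 * 100
= 45.8%

45.8%


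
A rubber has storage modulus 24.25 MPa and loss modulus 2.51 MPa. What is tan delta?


tan delta = E'' / E'
= 2.51 / 24.25
= 0.1035

tan delta = 0.1035


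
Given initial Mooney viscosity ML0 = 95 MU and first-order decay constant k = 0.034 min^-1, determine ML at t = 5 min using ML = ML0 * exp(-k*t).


ML = ML0 * exp(-k * t)
ML = 95 * exp(-0.034 * 5)
ML = 95 * 0.8437
ML = 80.15 MU

80.15 MU


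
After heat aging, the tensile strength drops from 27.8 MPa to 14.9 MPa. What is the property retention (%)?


Retention = aged / original * 100
= 14.9 / 27.8 * 100
= 53.6%

53.6%


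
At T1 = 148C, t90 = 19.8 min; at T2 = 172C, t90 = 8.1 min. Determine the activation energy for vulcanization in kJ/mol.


T1 = 421.15 K, T2 = 445.15 K
1/T1 - 1/T2 = 1.2802e-04
ln(t1/t2) = ln(19.8/8.1) = 0.8938
Ea = 8.314 * 0.8938 / 1.2802e-04 = 58048.4994 J/mol
Ea = 58.05 kJ/mol

58.05 kJ/mol


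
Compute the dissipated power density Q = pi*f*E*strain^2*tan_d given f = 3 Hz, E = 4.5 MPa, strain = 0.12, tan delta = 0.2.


Q = pi * f * E * strain^2 * tan_d
= pi * 3 * 4.5 * 0.12^2 * 0.2
= pi * 3 * 4.5 * 0.0144 * 0.2
= 0.1221

Q = 0.1221


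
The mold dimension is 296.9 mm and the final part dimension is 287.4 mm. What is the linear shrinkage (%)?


Shrinkage = (mold - part) / mold * 100
= (296.9 - 287.4) / 296.9 * 100
= 9.5 / 296.9 * 100
= 3.2%

3.2%


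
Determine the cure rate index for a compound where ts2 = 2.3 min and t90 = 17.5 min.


CRI = 100 / (t90 - ts2)
= 100 / (17.5 - 2.3)
= 100 / 15.2
= 6.58 min^-1

6.58 min^-1


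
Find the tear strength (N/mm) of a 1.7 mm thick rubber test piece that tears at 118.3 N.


Tear strength = force / thickness
= 118.3 / 1.7
= 69.59 N/mm

69.59 N/mm


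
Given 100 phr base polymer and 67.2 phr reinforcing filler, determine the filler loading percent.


Filler % = filler / (rubber + filler) * 100
= 67.2 / (100 + 67.2) * 100
= 67.2 / 167.2 * 100
= 40.19%

40.19%


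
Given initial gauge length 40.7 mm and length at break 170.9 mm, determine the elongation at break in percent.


Elongation = (Lf - L0) / L0 * 100
= (170.9 - 40.7) / 40.7 * 100
= 130.2 / 40.7 * 100
= 319.9%

319.9%


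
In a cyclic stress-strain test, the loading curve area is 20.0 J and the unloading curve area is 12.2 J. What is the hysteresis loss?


Hysteresis loss = loading - unloading
= 20.0 - 12.2
= 7.8 J

7.8 J


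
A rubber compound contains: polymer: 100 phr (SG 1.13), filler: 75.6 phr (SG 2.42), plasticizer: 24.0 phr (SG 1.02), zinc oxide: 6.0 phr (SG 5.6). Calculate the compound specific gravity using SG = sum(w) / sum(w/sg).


Sum of weights = 205.6
Volume contributions:
  polymer: 100/1.13 = 88.4956
  filler: 75.6/2.42 = 31.2397
  plasticizer: 24.0/1.02 = 23.5294
  zinc oxide: 6.0/5.6 = 1.0714
Sum of volumes = 144.3361
SG = 205.6 / 144.3361 = 1.424

SG = 1.424


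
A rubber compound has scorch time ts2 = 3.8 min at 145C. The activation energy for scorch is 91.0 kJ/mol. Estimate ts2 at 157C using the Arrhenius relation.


Convert temperatures: T1 = 145 + 273.15 = 418.15 K, T2 = 157 + 273.15 = 430.15 K
ts2_new = 3.8 * exp(91000 / 8.314 * (1/430.15 - 1/418.15))
1/T2 - 1/T1 = -6.6716e-05
ts2_new = 1.83 min

1.83 min
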